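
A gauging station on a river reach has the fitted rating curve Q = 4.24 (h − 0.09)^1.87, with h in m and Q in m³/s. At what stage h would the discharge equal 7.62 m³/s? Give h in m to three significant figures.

1.46 m

h − h₀ = (Q/C)^(1/b) = (7.62/4.24)^(1/1.87) = 1.368 m
h = 0.09 + 1.368 = 1.458 m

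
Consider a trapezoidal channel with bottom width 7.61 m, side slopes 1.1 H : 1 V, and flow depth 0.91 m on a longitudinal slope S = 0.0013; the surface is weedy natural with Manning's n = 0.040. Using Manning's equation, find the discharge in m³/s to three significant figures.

5.88 m³/s

A = (b + z·y)·y = (7.61 + 1.1×0.91)×0.91 = 7.836 m²
P = b + 2y√(1+z²) = 7.61 + 2×0.91×√(1+1.1²) = 10.32 m
R = A/P = 7.836/10.32 = 0.7596 m
Q = (1/n)·A·R^(2/3)·S^(1/2) = (1/0.040) × 7.836 × 0.7596^(2/3) × 0.0013^(1/2) = 5.880 m³/s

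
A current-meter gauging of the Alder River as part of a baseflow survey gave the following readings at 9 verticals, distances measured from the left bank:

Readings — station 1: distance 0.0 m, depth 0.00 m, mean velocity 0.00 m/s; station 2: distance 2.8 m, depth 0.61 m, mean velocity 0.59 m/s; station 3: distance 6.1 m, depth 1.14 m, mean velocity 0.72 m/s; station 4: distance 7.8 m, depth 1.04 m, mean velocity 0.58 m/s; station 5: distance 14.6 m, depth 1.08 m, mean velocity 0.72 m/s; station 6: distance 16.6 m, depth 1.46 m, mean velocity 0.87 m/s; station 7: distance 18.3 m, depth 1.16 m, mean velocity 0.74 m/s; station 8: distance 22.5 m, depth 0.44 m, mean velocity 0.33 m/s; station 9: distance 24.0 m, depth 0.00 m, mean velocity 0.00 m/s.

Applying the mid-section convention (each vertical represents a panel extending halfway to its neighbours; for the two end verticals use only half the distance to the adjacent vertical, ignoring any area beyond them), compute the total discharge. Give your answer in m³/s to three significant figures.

14.4 m³/s

w_2 = (6.1 − 0.0)/2 = 3.05 m; q_2 = 0.59 × 0.61 × 3.05 = 1.098 m³/s
w_3 = (7.8 − 2.8)/2 = 2.5 m; q_3 = 0.72 × 1.14 × 2.5 = 2.052 m³/s
w_4 = (14.6 − 6.1)/2 = 4.25 m; q_4 = 0.58 × 1.04 × 4.25 = 2.564 m³/s
w_5 = (16.6 − 7.8)/2 = 4.4 m; q_5 = 0.72 × 1.08 × 4.4 = 3.421 m³/s
w_6 = (18.3 − 14.6)/2 = 1.85 m; q_6 = 0.87 × 1.46 × 1.85 = 2.350 m³/s
w_7 = (22.5 − 16.6)/2 = 2.95 m; q_7 = 0.74 × 1.16 × 2.95 = 2.532 m³/s
w_8 = (24.0 − 18.3)/2 = 2.85 m; q_8 = 0.33 × 0.44 × 2.85 = 0.4138 m³/s
Stations 1, 9 contribute zero (depth or velocity is 0).
Q = Σ qᵢ = 14.43 m³/s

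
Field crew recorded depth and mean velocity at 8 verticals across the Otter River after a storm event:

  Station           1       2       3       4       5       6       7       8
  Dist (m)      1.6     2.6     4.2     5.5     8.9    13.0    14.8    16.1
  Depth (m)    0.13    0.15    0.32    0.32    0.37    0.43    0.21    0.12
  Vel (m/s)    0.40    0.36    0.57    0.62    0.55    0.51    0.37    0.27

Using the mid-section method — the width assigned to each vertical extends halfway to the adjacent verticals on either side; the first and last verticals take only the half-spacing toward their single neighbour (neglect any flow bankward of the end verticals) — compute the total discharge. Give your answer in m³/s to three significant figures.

w_1 = (2.6 − 1.6)/2 = 0.5 m; q_1 = 0.40 × 0.13 × 0.5 = 0.02600 m³/s
w_2 = (4.2 − 1.6)/2 = 1.3 m; q_2 = 0.36 × 0.15 × 1.3 = 0.07020 m³/s
w_3 = (5.5 − 2.6)/2 = 1.45 m; q_3 = 0.57 × 0.32 × 1.45 = 0.2645 m³/s
w_4 = (8.9 − 4.2)/2 = 2.35 m; q_4 = 0.62 × 0.32 × 2.35 = 0.4662 m³/s
w_5 = (13.0 − 5.5)/2 = 3.75 m; q_5 = 0.55 × 0.37 × 3.75 = 0.7631 m³/s
w_6 = (14.8 − 8.9)/2 = 2.95 m; q_6 = 0.51 × 0.43 × 2.95 = 0.6469 m³/s
w_7 = (16.1 − 13.0)/2 = 1.55 m; q_7 = 0.37 × 0.21 × 1.55 = 0.1204 m³/s
w_8 = (16.1 − 14.8)/2 = 0.65 m; q_8 = 0.27 × 0.12 × 0.65 = 0.02106 m³/s
Q = Σ qᵢ = 2.378 m³/s

2.38 m³/s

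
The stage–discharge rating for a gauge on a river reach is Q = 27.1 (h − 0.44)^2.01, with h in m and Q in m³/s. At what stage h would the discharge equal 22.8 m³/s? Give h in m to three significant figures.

1.36 m

h − h₀ = (Q/C)^(1/b) = (22.8/27.1)^(1/2.01) = 0.9176 m
h = 0.44 + 0.9176 = 1.358 m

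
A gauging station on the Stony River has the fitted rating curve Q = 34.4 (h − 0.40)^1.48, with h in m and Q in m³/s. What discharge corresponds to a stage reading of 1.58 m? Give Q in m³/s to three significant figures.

43.9 m³/s

Q = 34.4 × (1.58 − 0.40)^1.48 = 34.4 × 1.18^1.48 = 43.95 m³/s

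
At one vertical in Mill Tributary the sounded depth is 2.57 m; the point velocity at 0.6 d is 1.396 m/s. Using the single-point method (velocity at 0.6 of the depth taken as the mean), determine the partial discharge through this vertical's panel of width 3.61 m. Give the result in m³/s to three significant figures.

13.0 m³/s

v̄ = v₀.₆ = 1.396 m/s
q = v̄ × d × w = 1.396 × 2.57 × 3.61 = 12.95 m³/s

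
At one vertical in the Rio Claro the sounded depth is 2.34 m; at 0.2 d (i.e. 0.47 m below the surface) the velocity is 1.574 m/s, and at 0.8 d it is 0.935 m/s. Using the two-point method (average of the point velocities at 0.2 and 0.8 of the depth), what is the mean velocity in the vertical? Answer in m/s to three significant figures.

v̄ = (1.574 + 0.935) / 2 = 1.255 m/s

1.25 m/s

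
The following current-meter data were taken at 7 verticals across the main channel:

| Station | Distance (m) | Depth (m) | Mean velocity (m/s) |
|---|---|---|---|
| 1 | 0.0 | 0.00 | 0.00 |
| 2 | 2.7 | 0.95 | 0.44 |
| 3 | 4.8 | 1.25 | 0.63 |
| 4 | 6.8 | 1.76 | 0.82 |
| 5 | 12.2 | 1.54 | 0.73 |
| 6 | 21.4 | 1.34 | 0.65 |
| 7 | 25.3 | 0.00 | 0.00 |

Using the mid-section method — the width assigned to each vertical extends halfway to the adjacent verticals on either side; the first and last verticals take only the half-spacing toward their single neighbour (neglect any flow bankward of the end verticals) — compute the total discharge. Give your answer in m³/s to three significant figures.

w_2 = (4.8 − 0.0)/2 = 2.4 m; q_2 = 0.44 × 0.95 × 2.4 = 1.003 m³/s
w_3 = (6.8 − 2.7)/2 = 2.05 m; q_3 = 0.63 × 1.25 × 2.05 = 1.614 m³/s
w_4 = (12.2 − 4.8)/2 = 3.7 m; q_4 = 0.82 × 1.76 × 3.7 = 5.340 m³/s
w_5 = (21.4 − 6.8)/2 = 7.3 m; q_5 = 0.73 × 1.54 × 7.3 = 8.207 m³/s
w_6 = (25.3 − 12.2)/2 = 6.55 m; q_6 = 0.65 × 1.34 × 6.55 = 5.705 m³/s
Stations 1, 7 contribute zero (depth or velocity is 0).
Q = Σ qᵢ = 21.87 m³/s

21.9 m³/s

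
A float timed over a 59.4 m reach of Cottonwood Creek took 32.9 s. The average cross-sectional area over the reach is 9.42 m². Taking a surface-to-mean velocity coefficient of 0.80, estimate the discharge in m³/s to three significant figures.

v_surface = L / t̄ = 59.4 / 32.9 = 1.805 m/s
v_mean = 0.80 × 1.805 = 1.444 m/s
Q = A × v_mean = 9.42 × 1.444 = 13.61 m³/s

13.6 m³/s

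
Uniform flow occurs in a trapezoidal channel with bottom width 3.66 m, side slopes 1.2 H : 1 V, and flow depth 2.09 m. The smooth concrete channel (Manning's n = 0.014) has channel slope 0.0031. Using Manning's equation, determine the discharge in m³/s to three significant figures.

60.0 m³/s

A = (b + z·y)·y = (3.66 + 1.2×2.09)×2.09 = 12.89 m²
P = b + 2y√(1+z²) = 3.66 + 2×2.09×√(1+1.2²) = 10.19 m
R = A/P = 12.89/10.19 = 1.265 m
Q = (1/n)·A·R^(2/3)·S^(1/2) = (1/0.014) × 12.89 × 1.265^(2/3) × 0.0031^(1/2) = 59.97 m³/s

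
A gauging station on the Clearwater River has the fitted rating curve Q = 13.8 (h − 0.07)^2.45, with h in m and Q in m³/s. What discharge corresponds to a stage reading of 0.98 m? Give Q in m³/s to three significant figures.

Q = 13.8 × (0.98 − 0.07)^2.45 = 13.8 × 0.91^2.45 = 10.95 m³/s

11.0 m³/s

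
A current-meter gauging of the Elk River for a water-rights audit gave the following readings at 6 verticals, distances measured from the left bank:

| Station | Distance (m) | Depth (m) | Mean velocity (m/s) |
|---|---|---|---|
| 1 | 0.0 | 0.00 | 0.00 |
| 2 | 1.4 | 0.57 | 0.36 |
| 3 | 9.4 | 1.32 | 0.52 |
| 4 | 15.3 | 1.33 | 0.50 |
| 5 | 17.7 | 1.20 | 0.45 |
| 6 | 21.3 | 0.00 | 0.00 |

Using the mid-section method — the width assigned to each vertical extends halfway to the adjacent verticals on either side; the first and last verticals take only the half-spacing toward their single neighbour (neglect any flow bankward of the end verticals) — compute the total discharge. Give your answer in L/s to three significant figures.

10100 L/s

w_2 = (9.4 − 0.0)/2 = 4.7 m; q_2 = 0.36 × 0.57 × 4.7 = 0.9644 m³/s
w_3 = (15.3 − 1.4)/2 = 6.95 m; q_3 = 0.52 × 1.32 × 6.95 = 4.770 m³/s
w_4 = (17.7 − 9.4)/2 = 4.15 m; q_4 = 0.50 × 1.33 × 4.15 = 2.760 m³/s
w_5 = (21.3 − 15.3)/2 = 3 m; q_5 = 0.45 × 1.20 × 3 = 1.620 m³/s
Stations 1, 6 contribute zero (depth or velocity is 0).
Q = Σ qᵢ = 10.11 m³/s
= 10.11 × 1000 = 10110 L/s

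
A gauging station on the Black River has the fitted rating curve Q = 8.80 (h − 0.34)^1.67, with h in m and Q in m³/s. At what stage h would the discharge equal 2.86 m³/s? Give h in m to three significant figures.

0.850 m

h − h₀ = (Q/C)^(1/b) = (2.86/8.80)^(1/1.67) = 0.5102 m
h = 0.34 + 0.5102 = 0.8502 m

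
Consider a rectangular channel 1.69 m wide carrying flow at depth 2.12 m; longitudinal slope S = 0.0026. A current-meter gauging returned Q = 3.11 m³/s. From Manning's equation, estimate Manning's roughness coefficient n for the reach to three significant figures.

0.0420

A = b·y = 1.69 × 2.12 = 3.583 m²
P = b + 2y = 1.69 + 2×2.12 = 5.930 m
R = A/P = 3.583/5.930 = 0.6042 m
n = (1/Q)·A·R^(2/3)·S^(1/2) = (1/3.11) × 3.583 × 0.7147 × 0.05099 = 0.04198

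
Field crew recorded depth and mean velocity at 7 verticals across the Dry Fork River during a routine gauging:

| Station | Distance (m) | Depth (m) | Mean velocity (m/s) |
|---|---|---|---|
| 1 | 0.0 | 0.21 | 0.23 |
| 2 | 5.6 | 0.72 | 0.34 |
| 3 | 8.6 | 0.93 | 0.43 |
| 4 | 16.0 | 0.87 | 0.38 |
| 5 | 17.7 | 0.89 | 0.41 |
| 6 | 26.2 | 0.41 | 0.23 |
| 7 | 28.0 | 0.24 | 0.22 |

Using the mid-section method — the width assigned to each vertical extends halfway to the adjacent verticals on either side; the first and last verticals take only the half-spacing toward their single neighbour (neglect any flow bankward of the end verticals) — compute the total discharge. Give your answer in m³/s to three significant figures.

7.17 m³/s

w_1 = (5.6 − 0.0)/2 = 2.8 m; q_1 = 0.23 × 0.21 × 2.8 = 0.1352 m³/s
w_2 = (8.6 − 0.0)/2 = 4.3 m; q_2 = 0.34 × 0.72 × 4.3 = 1.053 m³/s
w_3 = (16.0 − 5.6)/2 = 5.2 m; q_3 = 0.43 × 0.93 × 5.2 = 2.079 m³/s
w_4 = (17.7 − 8.6)/2 = 4.55 m; q_4 = 0.38 × 0.87 × 4.55 = 1.504 m³/s
w_5 = (26.2 − 16.0)/2 = 5.1 m; q_5 = 0.41 × 0.89 × 5.1 = 1.861 m³/s
w_6 = (28.0 − 17.7)/2 = 5.15 m; q_6 = 0.23 × 0.41 × 5.15 = 0.4856 m³/s
w_7 = (28.0 − 26.2)/2 = 0.9 m; q_7 = 0.22 × 0.24 × 0.9 = 0.04752 m³/s
Q = Σ qᵢ = 7.166 m³/s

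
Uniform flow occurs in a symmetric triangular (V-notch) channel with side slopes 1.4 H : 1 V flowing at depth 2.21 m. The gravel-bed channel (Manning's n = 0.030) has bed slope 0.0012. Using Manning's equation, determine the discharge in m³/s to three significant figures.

A = z·y² = 1.4×2.21² = 6.838 m²
P = 2y√(1+z²) = 2×2.21×√(1+1.4²) = 7.604 m
R = A/P = 6.838/7.604 = 0.8992 m
Q = (1/n)·A·R^(2/3)·S^(1/2) = (1/0.030) × 6.838 × 0.8992^(2/3) × 0.0012^(1/2) = 7.355 m³/s

7.36 m³/s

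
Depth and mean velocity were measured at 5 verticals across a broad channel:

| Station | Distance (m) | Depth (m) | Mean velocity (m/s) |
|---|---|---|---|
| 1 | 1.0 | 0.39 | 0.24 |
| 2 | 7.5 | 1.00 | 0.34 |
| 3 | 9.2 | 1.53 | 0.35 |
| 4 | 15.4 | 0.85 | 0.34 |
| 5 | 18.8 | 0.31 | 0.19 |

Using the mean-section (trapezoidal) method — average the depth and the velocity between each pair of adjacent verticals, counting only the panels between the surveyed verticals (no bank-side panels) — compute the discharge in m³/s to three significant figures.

5.12 m³/s

Panel 1-2: Δb = 6.5 m, d̄ = (0.39+1.00)/2 = 0.695, v̄ = (0.24+0.34)/2 = 0.29 → q = 6.5×0.695×0.29 = 1.310 m³/s
Panel 2-3: Δb = 1.7 m, d̄ = (1.00+1.53)/2 = 1.265, v̄ = (0.34+0.35)/2 = 0.345 → q = 1.7×1.265×0.345 = 0.7419 m³/s
Panel 3-4: Δb = 6.2 m, d̄ = (1.53+0.85)/2 = 1.19, v̄ = (0.35+0.34)/2 = 0.345 → q = 6.2×1.19×0.345 = 2.545 m³/s
Panel 4-5: Δb = 3.4 m, d̄ = (0.85+0.31)/2 = 0.58, v̄ = (0.34+0.19)/2 = 0.265 → q = 3.4×0.58×0.265 = 0.5226 m³/s
Q = Σ q = 5.120 m³/s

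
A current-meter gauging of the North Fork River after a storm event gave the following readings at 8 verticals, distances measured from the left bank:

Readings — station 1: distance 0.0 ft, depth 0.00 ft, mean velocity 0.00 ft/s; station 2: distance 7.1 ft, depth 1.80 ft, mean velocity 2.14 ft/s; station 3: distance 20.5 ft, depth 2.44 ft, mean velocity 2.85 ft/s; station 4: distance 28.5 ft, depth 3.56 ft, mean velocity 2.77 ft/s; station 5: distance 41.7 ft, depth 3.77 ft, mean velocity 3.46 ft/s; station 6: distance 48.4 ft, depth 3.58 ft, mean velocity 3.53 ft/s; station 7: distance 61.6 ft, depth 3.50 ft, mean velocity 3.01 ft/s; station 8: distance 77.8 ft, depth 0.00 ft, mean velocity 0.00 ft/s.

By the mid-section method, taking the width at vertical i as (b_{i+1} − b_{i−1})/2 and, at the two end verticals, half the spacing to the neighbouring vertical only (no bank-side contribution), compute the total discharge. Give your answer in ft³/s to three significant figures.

w_2 = (20.5 − 0.0)/2 = 10.25 ft; q_2 = 2.14 × 1.80 × 10.25 = 39.48 ft³/s
w_3 = (28.5 − 7.1)/2 = 10.7 ft; q_3 = 2.85 × 2.44 × 10.7 = 74.41 ft³/s
w_4 = (41.7 − 20.5)/2 = 10.6 ft; q_4 = 2.77 × 3.56 × 10.6 = 104.5 ft³/s
w_5 = (48.4 − 28.5)/2 = 9.95 ft; q_5 = 3.46 × 3.77 × 9.95 = 129.8 ft³/s
w_6 = (61.6 − 41.7)/2 = 9.95 ft; q_6 = 3.53 × 3.58 × 9.95 = 125.7 ft³/s
w_7 = (77.8 − 48.4)/2 = 14.7 ft; q_7 = 3.01 × 3.50 × 14.7 = 154.9 ft³/s
Stations 1, 8 contribute zero (depth or velocity is 0).
Q = Σ qᵢ = 628.8 ft³/s

629 ft³/s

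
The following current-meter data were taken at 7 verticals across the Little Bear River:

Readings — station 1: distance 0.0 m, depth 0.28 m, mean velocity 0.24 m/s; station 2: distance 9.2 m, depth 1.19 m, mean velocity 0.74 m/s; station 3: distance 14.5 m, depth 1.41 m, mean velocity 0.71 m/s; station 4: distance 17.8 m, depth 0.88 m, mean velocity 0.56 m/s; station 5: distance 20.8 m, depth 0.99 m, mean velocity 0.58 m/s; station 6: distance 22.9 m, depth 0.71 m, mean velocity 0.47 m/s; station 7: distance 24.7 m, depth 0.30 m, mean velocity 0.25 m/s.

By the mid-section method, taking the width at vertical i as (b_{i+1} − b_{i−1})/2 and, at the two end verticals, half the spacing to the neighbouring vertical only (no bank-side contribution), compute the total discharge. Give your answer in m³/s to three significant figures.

w_1 = (9.2 − 0.0)/2 = 4.6 m; q_1 = 0.24 × 0.28 × 4.6 = 0.3091 m³/s
w_2 = (14.5 − 0.0)/2 = 7.25 m; q_2 = 0.74 × 1.19 × 7.25 = 6.384 m³/s
w_3 = (17.8 − 9.2)/2 = 4.3 m; q_3 = 0.71 × 1.41 × 4.3 = 4.305 m³/s
w_4 = (20.8 − 14.5)/2 = 3.15 m; q_4 = 0.56 × 0.88 × 3.15 = 1.552 m³/s
w_5 = (22.9 − 17.8)/2 = 2.55 m; q_5 = 0.58 × 0.99 × 2.55 = 1.464 m³/s
w_6 = (24.7 − 20.8)/2 = 1.95 m; q_6 = 0.47 × 0.71 × 1.95 = 0.6507 m³/s
w_7 = (24.7 − 22.9)/2 = 0.9 m; q_7 = 0.25 × 0.30 × 0.9 = 0.06750 m³/s
Q = Σ qᵢ = 14.73 m³/s

14.7 m³/s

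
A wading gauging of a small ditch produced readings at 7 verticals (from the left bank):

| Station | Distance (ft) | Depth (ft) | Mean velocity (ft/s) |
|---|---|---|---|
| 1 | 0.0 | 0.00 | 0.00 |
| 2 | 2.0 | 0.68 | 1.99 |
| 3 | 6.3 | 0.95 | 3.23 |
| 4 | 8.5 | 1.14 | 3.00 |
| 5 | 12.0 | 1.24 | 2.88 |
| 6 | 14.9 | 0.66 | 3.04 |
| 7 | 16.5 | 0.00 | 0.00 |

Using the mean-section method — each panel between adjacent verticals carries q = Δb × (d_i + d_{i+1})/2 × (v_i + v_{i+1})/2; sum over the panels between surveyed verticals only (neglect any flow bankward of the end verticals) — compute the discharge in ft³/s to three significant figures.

Panel 1-2: Δb = 2 ft, d̄ = (0.00+0.68)/2 = 0.34, v̄ = (0.00+1.99)/2 = 0.995 → q = 2×0.34×0.995 = 0.6766 ft³/s
Panel 2-3: Δb = 4.3 ft, d̄ = (0.68+0.95)/2 = 0.815, v̄ = (1.99+3.23)/2 = 2.61 → q = 4.3×0.815×2.61 = 9.147 ft³/s
Panel 3-4: Δb = 2.2 ft, d̄ = (0.95+1.14)/2 = 1.045, v̄ = (3.23+3.00)/2 = 3.115 → q = 2.2×1.045×3.115 = 7.161 ft³/s
Panel 4-5: Δb = 3.5 ft, d̄ = (1.14+1.24)/2 = 1.19, v̄ = (3.00+2.88)/2 = 2.94 → q = 3.5×1.19×2.94 = 12.25 ft³/s
Panel 5-6: Δb = 2.9 ft, d̄ = (1.24+0.66)/2 = 0.95, v̄ = (2.88+3.04)/2 = 2.96 → q = 2.9×0.95×2.96 = 8.155 ft³/s
Panel 6-7: Δb = 1.6 ft, d̄ = (0.66+0.00)/2 = 0.33, v̄ = (3.04+0.00)/2 = 1.52 → q = 1.6×0.33×1.52 = 0.8026 ft³/s
Q = Σ q = 38.19 ft³/s

38.2 ft³/s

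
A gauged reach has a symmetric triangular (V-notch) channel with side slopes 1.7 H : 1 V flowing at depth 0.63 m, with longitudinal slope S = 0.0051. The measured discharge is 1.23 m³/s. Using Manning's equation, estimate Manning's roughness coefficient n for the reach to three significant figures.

A = z·y² = 1.7×0.63² = 0.6747 m²
P = 2y√(1+z²) = 2×0.63×√(1+1.7²) = 2.485 m
R = A/P = 0.6747/2.485 = 0.2715 m
n = (1/Q)·A·R^(2/3)·S^(1/2) = (1/1.23) × 0.6747 × 0.4193 × 0.07141 = 0.01643

0.0164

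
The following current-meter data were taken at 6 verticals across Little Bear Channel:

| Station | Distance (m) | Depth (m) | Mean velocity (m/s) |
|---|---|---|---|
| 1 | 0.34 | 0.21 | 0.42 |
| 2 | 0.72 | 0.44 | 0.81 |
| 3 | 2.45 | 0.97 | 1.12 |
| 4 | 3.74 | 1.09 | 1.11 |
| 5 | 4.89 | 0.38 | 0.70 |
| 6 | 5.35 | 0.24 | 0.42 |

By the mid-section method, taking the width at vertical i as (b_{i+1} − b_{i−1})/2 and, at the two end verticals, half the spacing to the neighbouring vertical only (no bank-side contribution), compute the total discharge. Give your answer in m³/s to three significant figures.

w_1 = (0.72 − 0.34)/2 = 0.19 m; q_1 = 0.42 × 0.21 × 0.19 = 0.01676 m³/s
w_2 = (2.45 − 0.34)/2 = 1.055 m; q_2 = 0.81 × 0.44 × 1.055 = 0.3760 m³/s
w_3 = (3.74 − 0.72)/2 = 1.51 m; q_3 = 1.12 × 0.97 × 1.51 = 1.640 m³/s
w_4 = (4.89 − 2.45)/2 = 1.22 m; q_4 = 1.11 × 1.09 × 1.22 = 1.476 m³/s
w_5 = (5.35 − 3.74)/2 = 0.805 m; q_5 = 0.70 × 0.38 × 0.805 = 0.2141 m³/s
w_6 = (5.35 − 4.89)/2 = 0.23 m; q_6 = 0.42 × 0.24 × 0.23 = 0.02318 m³/s
Q = Σ qᵢ = 3.747 m³/s

3.75 m³/s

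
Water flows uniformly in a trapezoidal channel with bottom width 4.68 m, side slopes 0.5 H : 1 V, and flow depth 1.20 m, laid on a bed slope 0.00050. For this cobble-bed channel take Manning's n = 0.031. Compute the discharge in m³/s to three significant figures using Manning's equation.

A = (b + z·y)·y = (4.68 + 0.5×1.20)×1.20 = 6.336 m²
P = b + 2y√(1+z²) = 4.68 + 2×1.20×√(1+0.5²) = 7.363 m
R = A/P = 6.336/7.363 = 0.8605 m
Q = (1/n)·A·R^(2/3)·S^(1/2) = (1/0.031) × 6.336 × 0.8605^(2/3) × 0.00050^(1/2) = 4.135 m³/s

4.13 m³/s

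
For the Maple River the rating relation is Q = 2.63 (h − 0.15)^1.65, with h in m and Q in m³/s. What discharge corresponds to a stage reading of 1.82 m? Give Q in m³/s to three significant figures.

Q = 2.63 × (1.82 − 0.15)^1.65 = 2.63 × 1.67^1.65 = 6.130 m³/s

6.13 m³/s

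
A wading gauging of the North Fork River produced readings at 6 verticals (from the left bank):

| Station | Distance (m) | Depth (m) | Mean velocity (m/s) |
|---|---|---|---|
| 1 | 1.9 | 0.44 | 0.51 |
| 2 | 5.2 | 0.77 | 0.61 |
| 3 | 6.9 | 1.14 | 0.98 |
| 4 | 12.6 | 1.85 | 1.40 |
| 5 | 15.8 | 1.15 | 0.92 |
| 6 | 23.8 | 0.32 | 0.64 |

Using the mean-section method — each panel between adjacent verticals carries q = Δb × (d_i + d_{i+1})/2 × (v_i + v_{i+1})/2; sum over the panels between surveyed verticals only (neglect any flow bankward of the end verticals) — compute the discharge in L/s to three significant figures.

22700 L/s

Panel 1-2: Δb = 3.3 m, d̄ = (0.44+0.77)/2 = 0.605, v̄ = (0.51+0.61)/2 = 0.56 → q = 3.3×0.605×0.56 = 1.118 m³/s
Panel 2-3: Δb = 1.7 m, d̄ = (0.77+1.14)/2 = 0.955, v̄ = (0.61+0.98)/2 = 0.795 → q = 1.7×0.955×0.795 = 1.291 m³/s
Panel 3-4: Δb = 5.7 m, d̄ = (1.14+1.85)/2 = 1.495, v̄ = (0.98+1.40)/2 = 1.19 → q = 5.7×1.495×1.19 = 10.14 m³/s
Panel 4-5: Δb = 3.2 m, d̄ = (1.85+1.15)/2 = 1.5, v̄ = (1.40+0.92)/2 = 1.16 → q = 3.2×1.5×1.16 = 5.568 m³/s
Panel 5-6: Δb = 8 m, d̄ = (1.15+0.32)/2 = 0.735, v̄ = (0.92+0.64)/2 = 0.78 → q = 8×0.735×0.78 = 4.586 m³/s
Q = Σ q = 22.70 m³/s
= 22.70 × 1000 = 22700 L/s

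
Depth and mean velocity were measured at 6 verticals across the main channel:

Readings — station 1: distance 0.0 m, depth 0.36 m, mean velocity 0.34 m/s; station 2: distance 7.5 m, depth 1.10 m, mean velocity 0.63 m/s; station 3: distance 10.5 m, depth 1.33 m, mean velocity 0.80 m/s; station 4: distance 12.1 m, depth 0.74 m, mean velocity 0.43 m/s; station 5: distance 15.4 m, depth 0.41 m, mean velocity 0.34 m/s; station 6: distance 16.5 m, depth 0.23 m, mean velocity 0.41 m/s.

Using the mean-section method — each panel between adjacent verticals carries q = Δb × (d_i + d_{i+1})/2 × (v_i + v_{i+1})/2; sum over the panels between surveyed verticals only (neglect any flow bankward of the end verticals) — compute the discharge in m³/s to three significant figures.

7.14 m³/s

Panel 1-2: Δb = 7.5 m, d̄ = (0.36+1.10)/2 = 0.73, v̄ = (0.34+0.63)/2 = 0.485 → q = 7.5×0.73×0.485 = 2.655 m³/s
Panel 2-3: Δb = 3 m, d̄ = (1.10+1.33)/2 = 1.215, v̄ = (0.63+0.80)/2 = 0.715 → q = 3×1.215×0.715 = 2.606 m³/s
Panel 3-4: Δb = 1.6 m, d̄ = (1.33+0.74)/2 = 1.035, v̄ = (0.80+0.43)/2 = 0.615 → q = 1.6×1.035×0.615 = 1.018 m³/s
Panel 4-5: Δb = 3.3 m, d̄ = (0.74+0.41)/2 = 0.575, v̄ = (0.43+0.34)/2 = 0.385 → q = 3.3×0.575×0.385 = 0.7305 m³/s
Panel 5-6: Δb = 1.1 m, d̄ = (0.41+0.23)/2 = 0.32, v̄ = (0.34+0.41)/2 = 0.375 → q = 1.1×0.32×0.375 = 0.1320 m³/s
Q = Σ q = 7.143 m³/s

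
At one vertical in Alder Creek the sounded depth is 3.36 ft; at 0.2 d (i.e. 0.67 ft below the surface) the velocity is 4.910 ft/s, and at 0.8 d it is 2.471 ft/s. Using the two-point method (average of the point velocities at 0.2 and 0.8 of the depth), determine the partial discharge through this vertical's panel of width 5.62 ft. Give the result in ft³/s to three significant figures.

v̄ = (4.910 + 2.471) / 2 = 3.691 ft/s
q = v̄ × d × w = 3.691 × 3.36 × 5.62 = 69.69 ft³/s

69.7 ft³/s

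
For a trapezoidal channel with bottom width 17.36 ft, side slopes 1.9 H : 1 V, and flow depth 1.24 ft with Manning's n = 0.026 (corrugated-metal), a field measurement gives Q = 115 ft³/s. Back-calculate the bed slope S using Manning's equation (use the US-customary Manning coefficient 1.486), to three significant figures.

A = (b + z·y)·y = (17.36 + 1.9×1.24)×1.24 = 24.45 ft²
P = b + 2y√(1+z²) = 17.36 + 2×1.24×√(1+1.9²) = 22.68 ft
R = A/P = 24.45/22.68 = 1.078 ft
S = (Q·n / (1.486·A·R^(2/3)))² = (115×0.026 / (1.486×24.45×1.051))² = 0.006130

0.00613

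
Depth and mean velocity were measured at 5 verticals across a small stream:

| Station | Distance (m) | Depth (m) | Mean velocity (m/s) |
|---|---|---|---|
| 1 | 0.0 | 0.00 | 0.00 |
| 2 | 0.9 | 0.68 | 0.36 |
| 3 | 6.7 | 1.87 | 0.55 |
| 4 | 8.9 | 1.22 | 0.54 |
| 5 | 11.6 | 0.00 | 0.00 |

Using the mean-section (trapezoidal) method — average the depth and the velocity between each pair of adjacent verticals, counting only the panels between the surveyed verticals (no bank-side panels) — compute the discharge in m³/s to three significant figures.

Panel 1-2: Δb = 0.9 m, d̄ = (0.00+0.68)/2 = 0.34, v̄ = (0.00+0.36)/2 = 0.18 → q = 0.9×0.34×0.18 = 0.05508 m³/s
Panel 2-3: Δb = 5.8 m, d̄ = (0.68+1.87)/2 = 1.275, v̄ = (0.36+0.55)/2 = 0.455 → q = 5.8×1.275×0.455 = 3.365 m³/s
Panel 3-4: Δb = 2.2 m, d̄ = (1.87+1.22)/2 = 1.545, v̄ = (0.55+0.54)/2 = 0.545 → q = 2.2×1.545×0.545 = 1.852 m³/s
Panel 4-5: Δb = 2.7 m, d̄ = (1.22+0.00)/2 = 0.61, v̄ = (0.54+0.00)/2 = 0.27 → q = 2.7×0.61×0.27 = 0.4447 m³/s
Q = Σ q = 5.717 m³/s

5.72 m³/s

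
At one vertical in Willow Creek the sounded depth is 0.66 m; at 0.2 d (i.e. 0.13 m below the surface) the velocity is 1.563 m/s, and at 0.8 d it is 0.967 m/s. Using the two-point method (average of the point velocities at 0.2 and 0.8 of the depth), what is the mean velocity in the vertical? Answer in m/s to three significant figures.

1.27 m/s

v̄ = (1.563 + 0.967) / 2 = 1.265 m/s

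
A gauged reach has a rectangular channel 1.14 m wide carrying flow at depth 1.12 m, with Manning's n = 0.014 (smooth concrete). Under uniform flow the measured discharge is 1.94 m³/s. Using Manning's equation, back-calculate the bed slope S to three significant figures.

0.00166

A = b·y = 1.14 × 1.12 = 1.277 m²
P = b + 2y = 1.14 + 2×1.12 = 3.380 m
R = A/P = 1.277/3.380 = 0.3778 m
S = (Q·n / (1·A·R^(2/3)))² = (1.94×0.014 / (1×1.277×0.5226))² = 0.001657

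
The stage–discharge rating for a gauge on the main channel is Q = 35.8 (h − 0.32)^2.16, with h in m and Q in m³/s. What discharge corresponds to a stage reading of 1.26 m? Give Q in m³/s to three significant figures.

Q = 35.8 × (1.26 − 0.32)^2.16 = 35.8 × 0.94^2.16 = 31.32 m³/s

31.3 m³/s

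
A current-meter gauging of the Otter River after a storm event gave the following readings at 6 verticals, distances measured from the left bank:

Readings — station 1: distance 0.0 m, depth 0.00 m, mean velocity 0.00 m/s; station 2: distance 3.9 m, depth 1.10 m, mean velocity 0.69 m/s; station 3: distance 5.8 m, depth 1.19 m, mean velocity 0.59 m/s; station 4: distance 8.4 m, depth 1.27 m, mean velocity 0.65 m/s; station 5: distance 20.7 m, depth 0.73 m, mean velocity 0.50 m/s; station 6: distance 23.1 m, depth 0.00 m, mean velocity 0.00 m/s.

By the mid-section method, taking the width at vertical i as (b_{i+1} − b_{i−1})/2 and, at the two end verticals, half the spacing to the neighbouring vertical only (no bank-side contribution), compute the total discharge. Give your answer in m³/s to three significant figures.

w_2 = (5.8 − 0.0)/2 = 2.9 m; q_2 = 0.69 × 1.10 × 2.9 = 2.201 m³/s
w_3 = (8.4 − 3.9)/2 = 2.25 m; q_3 = 0.59 × 1.19 × 2.25 = 1.580 m³/s
w_4 = (20.7 − 5.8)/2 = 7.45 m; q_4 = 0.65 × 1.27 × 7.45 = 6.150 m³/s
w_5 = (23.1 − 8.4)/2 = 7.35 m; q_5 = 0.50 × 0.73 × 7.35 = 2.683 m³/s
Stations 1, 6 contribute zero (depth or velocity is 0).
Q = Σ qᵢ = 12.61 m³/s

12.6 m³/s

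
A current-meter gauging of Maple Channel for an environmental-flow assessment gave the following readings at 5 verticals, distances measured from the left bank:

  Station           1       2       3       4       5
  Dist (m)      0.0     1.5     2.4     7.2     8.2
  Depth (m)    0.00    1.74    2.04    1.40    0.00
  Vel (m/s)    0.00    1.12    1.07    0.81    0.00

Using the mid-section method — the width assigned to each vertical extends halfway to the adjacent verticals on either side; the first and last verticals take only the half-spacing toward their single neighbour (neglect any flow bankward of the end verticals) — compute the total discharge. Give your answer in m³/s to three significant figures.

11.8 m³/s

w_2 = (2.4 − 0.0)/2 = 1.2 m; q_2 = 1.12 × 1.74 × 1.2 = 2.339 m³/s
w_3 = (7.2 − 1.5)/2 = 2.85 m; q_3 = 1.07 × 2.04 × 2.85 = 6.221 m³/s
w_4 = (8.2 − 2.4)/2 = 2.9 m; q_4 = 0.81 × 1.40 × 2.9 = 3.289 m³/s
Stations 1, 5 contribute zero (depth or velocity is 0).
Q = Σ qᵢ = 11.85 m³/s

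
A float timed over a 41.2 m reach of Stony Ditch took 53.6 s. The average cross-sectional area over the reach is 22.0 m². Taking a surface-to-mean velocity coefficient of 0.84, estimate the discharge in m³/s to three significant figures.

14.2 m³/s

v_surface = L / t̄ = 41.2 / 53.6 = 0.7687 m/s
v_mean = 0.84 × 0.7687 = 0.6457 m/s
Q = A × v_mean = 22.0 × 0.6457 = 14.20 m³/s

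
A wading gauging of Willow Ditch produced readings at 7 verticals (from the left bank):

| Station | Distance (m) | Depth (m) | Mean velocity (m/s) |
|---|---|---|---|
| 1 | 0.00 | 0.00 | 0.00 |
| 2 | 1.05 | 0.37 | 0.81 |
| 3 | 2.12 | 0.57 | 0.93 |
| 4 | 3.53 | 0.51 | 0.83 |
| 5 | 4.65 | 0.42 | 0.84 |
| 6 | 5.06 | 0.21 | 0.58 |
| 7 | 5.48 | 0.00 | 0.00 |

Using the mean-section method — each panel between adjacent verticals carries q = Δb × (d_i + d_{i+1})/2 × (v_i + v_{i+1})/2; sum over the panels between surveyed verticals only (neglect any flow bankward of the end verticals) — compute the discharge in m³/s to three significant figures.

1.73 m³/s

Panel 1-2: Δb = 1.05 m, d̄ = (0.00+0.37)/2 = 0.185, v̄ = (0.00+0.81)/2 = 0.405 → q = 1.05×0.185×0.405 = 0.07867 m³/s
Panel 2-3: Δb = 1.07 m, d̄ = (0.37+0.57)/2 = 0.47, v̄ = (0.81+0.93)/2 = 0.87 → q = 1.07×0.47×0.87 = 0.4375 m³/s
Panel 3-4: Δb = 1.41 m, d̄ = (0.57+0.51)/2 = 0.54, v̄ = (0.93+0.83)/2 = 0.88 → q = 1.41×0.54×0.88 = 0.6700 m³/s
Panel 4-5: Δb = 1.12 m, d̄ = (0.51+0.42)/2 = 0.465, v̄ = (0.83+0.84)/2 = 0.835 → q = 1.12×0.465×0.835 = 0.4349 m³/s
Panel 5-6: Δb = 0.41 m, d̄ = (0.42+0.21)/2 = 0.315, v̄ = (0.84+0.58)/2 = 0.71 → q = 0.41×0.315×0.71 = 0.09170 m³/s
Panel 6-7: Δb = 0.42 m, d̄ = (0.21+0.00)/2 = 0.105, v̄ = (0.58+0.00)/2 = 0.29 → q = 0.42×0.105×0.29 = 0.01279 m³/s
Q = Σ q = 1.726 m³/s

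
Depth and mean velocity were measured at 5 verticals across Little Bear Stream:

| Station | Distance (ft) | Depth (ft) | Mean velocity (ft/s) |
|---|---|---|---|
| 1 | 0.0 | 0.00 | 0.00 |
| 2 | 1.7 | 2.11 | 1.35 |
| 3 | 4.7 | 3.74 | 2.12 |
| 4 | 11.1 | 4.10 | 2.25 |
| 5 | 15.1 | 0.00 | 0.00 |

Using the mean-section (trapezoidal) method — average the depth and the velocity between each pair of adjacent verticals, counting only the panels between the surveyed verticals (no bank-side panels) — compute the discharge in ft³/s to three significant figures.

Panel 1-2: Δb = 1.7 ft, d̄ = (0.00+2.11)/2 = 1.055, v̄ = (0.00+1.35)/2 = 0.675 → q = 1.7×1.055×0.675 = 1.211 ft³/s
Panel 2-3: Δb = 3 ft, d̄ = (2.11+3.74)/2 = 2.925, v̄ = (1.35+2.12)/2 = 1.735 → q = 3×2.925×1.735 = 15.22 ft³/s
Panel 3-4: Δb = 6.4 ft, d̄ = (3.74+4.10)/2 = 3.92, v̄ = (2.12+2.25)/2 = 2.185 → q = 6.4×3.92×2.185 = 54.82 ft³/s
Panel 4-5: Δb = 4 ft, d̄ = (4.10+0.00)/2 = 2.05, v̄ = (2.25+0.00)/2 = 1.125 → q = 4×2.05×1.125 = 9.225 ft³/s
Q = Σ q = 80.48 ft³/s

80.5 ft³/s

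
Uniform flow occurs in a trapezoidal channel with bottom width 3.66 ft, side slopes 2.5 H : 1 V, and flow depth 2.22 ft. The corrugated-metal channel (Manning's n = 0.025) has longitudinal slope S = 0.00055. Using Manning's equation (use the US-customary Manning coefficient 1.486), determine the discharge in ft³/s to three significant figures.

A = (b + z·y)·y = (3.66 + 2.5×2.22)×2.22 = 20.45 ft²
P = b + 2y√(1+z²) = 3.66 + 2×2.22×√(1+2.5²) = 15.62 ft
R = A/P = 20.45/15.62 = 1.309 ft
Q = (1.486/n)·A·R^(2/3)·S^(1/2) = (1.486/0.025) × 20.45 × 1.309^(2/3) × 0.00055^(1/2) = 34.11 ft³/s

34.1 ft³/s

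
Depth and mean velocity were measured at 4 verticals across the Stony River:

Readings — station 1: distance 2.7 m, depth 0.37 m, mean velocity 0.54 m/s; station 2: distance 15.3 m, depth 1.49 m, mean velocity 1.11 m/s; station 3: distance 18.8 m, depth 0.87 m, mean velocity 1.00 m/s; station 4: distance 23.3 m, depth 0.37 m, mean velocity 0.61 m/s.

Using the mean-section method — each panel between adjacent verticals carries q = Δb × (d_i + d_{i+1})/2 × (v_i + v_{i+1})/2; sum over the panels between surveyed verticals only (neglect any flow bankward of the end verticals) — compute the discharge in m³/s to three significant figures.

16.3 m³/s

Panel 1-2: Δb = 12.6 m, d̄ = (0.37+1.49)/2 = 0.93, v̄ = (0.54+1.11)/2 = 0.825 → q = 12.6×0.93×0.825 = 9.667 m³/s
Panel 2-3: Δb = 3.5 m, d̄ = (1.49+0.87)/2 = 1.18, v̄ = (1.11+1.00)/2 = 1.055 → q = 3.5×1.18×1.055 = 4.357 m³/s
Panel 3-4: Δb = 4.5 m, d̄ = (0.87+0.37)/2 = 0.62, v̄ = (1.00+0.61)/2 = 0.805 → q = 4.5×0.62×0.805 = 2.246 m³/s
Q = Σ q = 16.27 m³/s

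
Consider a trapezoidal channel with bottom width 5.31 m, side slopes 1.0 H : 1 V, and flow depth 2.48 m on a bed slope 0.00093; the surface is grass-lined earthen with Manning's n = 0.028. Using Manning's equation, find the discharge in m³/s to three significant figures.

28.4 m³/s

A = (b + z·y)·y = (5.31 + 1.0×2.48)×2.48 = 19.32 m²
P = b + 2y√(1+z²) = 5.31 + 2×2.48×√(1+1.0²) = 12.32 m
R = A/P = 19.32/12.32 = 1.568 m
Q = (1/n)·A·R^(2/3)·S^(1/2) = (1/0.028) × 19.32 × 1.568^(2/3) × 0.00093^(1/2) = 28.39 m³/s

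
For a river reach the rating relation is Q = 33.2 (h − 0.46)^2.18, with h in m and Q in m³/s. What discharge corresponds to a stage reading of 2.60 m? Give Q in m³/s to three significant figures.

174 m³/s

Q = 33.2 × (2.60 − 0.46)^2.18 = 33.2 × 2.14^2.18 = 174.4 m³/s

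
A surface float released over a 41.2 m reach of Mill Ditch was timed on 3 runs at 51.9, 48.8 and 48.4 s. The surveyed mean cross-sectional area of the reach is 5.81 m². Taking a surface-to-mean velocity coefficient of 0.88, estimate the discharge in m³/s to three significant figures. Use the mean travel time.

4.24 m³/s

t̄ = (51.9 + 48.8 + 48.4) / 3 = 49.7 s
v_surface = L / t̄ = 41.2 / 49.7 = 0.8290 m/s
v_mean = 0.88 × 0.8290 = 0.7295 m/s
Q = A × v_mean = 5.81 × 0.7295 = 4.238 m³/s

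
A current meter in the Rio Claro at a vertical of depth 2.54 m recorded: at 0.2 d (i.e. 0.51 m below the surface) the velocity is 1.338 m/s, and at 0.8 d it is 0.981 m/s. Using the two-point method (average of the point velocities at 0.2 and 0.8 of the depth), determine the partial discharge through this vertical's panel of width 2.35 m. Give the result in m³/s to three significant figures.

6.92 m³/s

v̄ = (1.338 + 0.981) / 2 = 1.160 m/s
q = v̄ × d × w = 1.160 × 2.54 × 2.35 = 6.921 m³/s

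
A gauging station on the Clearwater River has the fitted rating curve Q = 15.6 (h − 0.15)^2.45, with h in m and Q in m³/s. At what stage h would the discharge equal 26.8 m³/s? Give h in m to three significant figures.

h − h₀ = (Q/C)^(1/b) = (26.8/15.6)^(1/2.45) = 1.247 m
h = 0.15 + 1.247 = 1.397 m

1.40 m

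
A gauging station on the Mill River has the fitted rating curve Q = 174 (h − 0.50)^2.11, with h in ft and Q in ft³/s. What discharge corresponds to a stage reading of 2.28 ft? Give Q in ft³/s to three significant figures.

587 ft³/s

Q = 174 × (2.28 − 0.50)^2.11 = 174 × 1.78^2.11 = 587.4 ft³/s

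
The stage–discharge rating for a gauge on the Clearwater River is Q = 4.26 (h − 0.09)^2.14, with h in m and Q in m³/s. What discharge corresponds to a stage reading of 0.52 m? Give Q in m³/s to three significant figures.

0.700 m³/s

Q = 4.26 × (0.52 − 0.09)^2.14 = 4.26 × 0.43^2.14 = 0.6999 m³/s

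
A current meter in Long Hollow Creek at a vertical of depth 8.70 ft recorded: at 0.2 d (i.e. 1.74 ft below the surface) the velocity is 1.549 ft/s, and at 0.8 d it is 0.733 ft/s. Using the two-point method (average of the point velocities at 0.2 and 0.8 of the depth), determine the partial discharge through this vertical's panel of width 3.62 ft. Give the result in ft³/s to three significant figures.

35.9 ft³/s

v̄ = (1.549 + 0.733) / 2 = 1.141 ft/s
q = v̄ × d × w = 1.141 × 8.70 × 3.62 = 35.93 ft³/s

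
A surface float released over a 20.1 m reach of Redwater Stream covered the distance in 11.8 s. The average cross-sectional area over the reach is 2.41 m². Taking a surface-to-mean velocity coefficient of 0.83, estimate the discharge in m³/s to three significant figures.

3.41 m³/s

v_surface = L / t̄ = 20.1 / 11.8 = 1.703 m/s
v_mean = 0.83 × 1.703 = 1.414 m/s
Q = A × v_mean = 2.41 × 1.414 = 3.407 m³/s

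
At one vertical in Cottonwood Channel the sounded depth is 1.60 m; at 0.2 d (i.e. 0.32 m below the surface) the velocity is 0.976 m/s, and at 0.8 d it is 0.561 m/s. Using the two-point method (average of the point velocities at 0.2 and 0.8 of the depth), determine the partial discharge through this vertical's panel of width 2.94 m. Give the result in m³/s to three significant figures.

v̄ = (0.976 + 0.561) / 2 = 0.7685 m/s
q = v̄ × d × w = 0.7685 × 1.60 × 2.94 = 3.615 m³/s

3.62 m³/s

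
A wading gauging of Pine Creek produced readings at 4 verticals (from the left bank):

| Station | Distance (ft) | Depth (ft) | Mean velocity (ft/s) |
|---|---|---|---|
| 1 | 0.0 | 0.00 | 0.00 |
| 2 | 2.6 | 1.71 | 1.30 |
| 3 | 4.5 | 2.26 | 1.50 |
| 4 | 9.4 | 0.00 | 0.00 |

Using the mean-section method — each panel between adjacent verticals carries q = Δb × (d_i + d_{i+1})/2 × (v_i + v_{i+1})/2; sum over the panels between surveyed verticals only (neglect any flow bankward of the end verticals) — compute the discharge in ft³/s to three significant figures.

10.9 ft³/s

Panel 1-2: Δb = 2.6 ft, d̄ = (0.00+1.71)/2 = 0.855, v̄ = (0.00+1.30)/2 = 0.65 → q = 2.6×0.855×0.65 = 1.445 ft³/s
Panel 2-3: Δb = 1.9 ft, d̄ = (1.71+2.26)/2 = 1.985, v̄ = (1.30+1.50)/2 = 1.4 → q = 1.9×1.985×1.4 = 5.280 ft³/s
Panel 3-4: Δb = 4.9 ft, d̄ = (2.26+0.00)/2 = 1.13, v̄ = (1.50+0.00)/2 = 0.75 → q = 4.9×1.13×0.75 = 4.153 ft³/s
Q = Σ q = 10.88 ft³/s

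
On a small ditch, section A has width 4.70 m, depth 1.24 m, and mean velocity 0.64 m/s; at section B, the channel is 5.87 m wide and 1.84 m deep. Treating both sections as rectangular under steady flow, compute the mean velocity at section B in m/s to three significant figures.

0.345 m/s

Q = A₁V₁ = (4.70×1.24) × 0.64 = 3.730 m³/s
A₂ = 5.87 × 1.84 = 10.80 m²
V₂ = Q/A₂ = 3.730/10.80 = 0.3453 m/s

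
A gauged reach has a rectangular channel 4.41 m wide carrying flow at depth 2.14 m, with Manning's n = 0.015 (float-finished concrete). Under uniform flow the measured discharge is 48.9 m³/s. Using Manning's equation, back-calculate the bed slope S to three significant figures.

A = b·y = 4.41 × 2.14 = 9.437 m²
P = b + 2y = 4.41 + 2×2.14 = 8.690 m
R = A/P = 9.437/8.690 = 1.086 m
S = (Q·n / (1·A·R^(2/3)))² = (48.9×0.015 / (1×9.437×1.057))² = 0.005412

0.00541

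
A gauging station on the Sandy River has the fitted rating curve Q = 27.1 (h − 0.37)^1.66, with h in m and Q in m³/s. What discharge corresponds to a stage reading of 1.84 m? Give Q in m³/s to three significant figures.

51.4 m³/s

Q = 27.1 × (1.84 − 0.37)^1.66 = 27.1 × 1.47^1.66 = 51.37 m³/s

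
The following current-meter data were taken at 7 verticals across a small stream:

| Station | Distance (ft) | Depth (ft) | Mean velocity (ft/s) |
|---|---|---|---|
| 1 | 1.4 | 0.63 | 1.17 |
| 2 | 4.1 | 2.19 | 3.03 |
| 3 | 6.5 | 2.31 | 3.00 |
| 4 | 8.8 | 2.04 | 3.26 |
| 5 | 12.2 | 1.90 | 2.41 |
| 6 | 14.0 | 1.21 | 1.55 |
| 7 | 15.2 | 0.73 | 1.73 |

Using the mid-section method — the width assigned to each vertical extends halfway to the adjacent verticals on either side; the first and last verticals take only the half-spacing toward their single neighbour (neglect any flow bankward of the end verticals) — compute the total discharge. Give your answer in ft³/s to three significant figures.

w_1 = (4.1 − 1.4)/2 = 1.35 ft; q_1 = 1.17 × 0.63 × 1.35 = 0.9951 ft³/s
w_2 = (6.5 − 1.4)/2 = 2.55 ft; q_2 = 3.03 × 2.19 × 2.55 = 16.92 ft³/s
w_3 = (8.8 − 4.1)/2 = 2.35 ft; q_3 = 3.00 × 2.31 × 2.35 = 16.29 ft³/s
w_4 = (12.2 − 6.5)/2 = 2.85 ft; q_4 = 3.26 × 2.04 × 2.85 = 18.95 ft³/s
w_5 = (14.0 − 8.8)/2 = 2.6 ft; q_5 = 2.41 × 1.90 × 2.6 = 11.91 ft³/s
w_6 = (15.2 − 12.2)/2 = 1.5 ft; q_6 = 1.55 × 1.21 × 1.5 = 2.813 ft³/s
w_7 = (15.2 − 14.0)/2 = 0.6 ft; q_7 = 1.73 × 0.73 × 0.6 = 0.7577 ft³/s
Q = Σ qᵢ = 68.63 ft³/s

68.6 ft³/s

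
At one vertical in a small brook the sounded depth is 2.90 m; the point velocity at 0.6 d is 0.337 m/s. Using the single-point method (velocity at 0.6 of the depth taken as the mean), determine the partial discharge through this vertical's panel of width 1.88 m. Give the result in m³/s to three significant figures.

1.84 m³/s

v̄ = v₀.₆ = 0.337 m/s
q = v̄ × d × w = 0.3370 × 2.90 × 1.88 = 1.837 m³/s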